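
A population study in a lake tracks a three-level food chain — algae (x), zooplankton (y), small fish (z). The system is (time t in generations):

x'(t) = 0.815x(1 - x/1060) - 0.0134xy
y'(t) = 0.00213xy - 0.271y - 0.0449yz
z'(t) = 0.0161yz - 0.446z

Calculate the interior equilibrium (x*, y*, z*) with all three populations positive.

From dz/dt = 0: 0.0161y* = 0.446, so y* = 27.7.
From dx/dt = 0: 0.815(1 - x*/1060) = 0.0134·27.7, giving x* = 1060·(1 - 0.455) = 577.
From dy/dt = 0: 0.00213·577 - 0.271 = 0.0449z*, so z* = 0.958/0.0449 = 21.3.

x* ≈ 577, y* ≈ 27.7, z* ≈ 21.3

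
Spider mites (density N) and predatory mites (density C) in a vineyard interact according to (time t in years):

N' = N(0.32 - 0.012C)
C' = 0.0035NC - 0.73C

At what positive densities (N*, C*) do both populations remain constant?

Set dC/dt = 0 with C > 0: 0.0035N - 0.73 = 0, so N* = 0.73/0.0035 = 209.
Set dN/dt = 0 with N > 0: 0.32 - 0.012C = 0, so C* = 0.32/0.012 = 26.7.

N* ≈ 209, C* ≈ 26.7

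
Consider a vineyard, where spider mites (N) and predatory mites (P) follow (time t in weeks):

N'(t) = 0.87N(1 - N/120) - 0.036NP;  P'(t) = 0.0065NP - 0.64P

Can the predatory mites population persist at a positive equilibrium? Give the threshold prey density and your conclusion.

The predator equation gives dP/dt > 0 only when N > 0.64/0.0065 = 98.5.
Without the predator, N → K = 120. Since 120 > 98.5, the predator can invade and persist.

Threshold N = 98.5; K > 98.5, so yes, the predator persists.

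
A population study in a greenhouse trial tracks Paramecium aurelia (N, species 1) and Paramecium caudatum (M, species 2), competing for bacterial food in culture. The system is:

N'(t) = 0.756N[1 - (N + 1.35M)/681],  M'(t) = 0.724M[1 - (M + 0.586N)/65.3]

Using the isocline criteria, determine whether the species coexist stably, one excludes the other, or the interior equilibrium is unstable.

Compare the nullcline intercepts: K1/α12 = 681/1.35 = 504 > K2 = 65.3; K2/α21 = 65.3/0.586 = 111 < K1 = 681.
Since the inequalities point opposite ways, species 1 can invade but species 2 cannot.

species 1 excludes species 2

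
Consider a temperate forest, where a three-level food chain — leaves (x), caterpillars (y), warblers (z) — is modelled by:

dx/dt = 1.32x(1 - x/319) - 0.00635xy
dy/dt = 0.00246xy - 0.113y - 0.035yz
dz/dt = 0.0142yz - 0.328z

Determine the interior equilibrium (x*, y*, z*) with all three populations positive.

From dz/dt = 0: 0.0142y* = 0.328, so y* = 23.1.
From dx/dt = 0: 1.32(1 - x*/319) = 0.00635·23.1, giving x* = 319·(1 - 0.111) = 284.
From dy/dt = 0: 0.00246·284 - 0.113 = 0.035z*, so z* = 0.585/0.035 = 16.7.

x* ≈ 284, y* ≈ 23.1, z* ≈ 16.7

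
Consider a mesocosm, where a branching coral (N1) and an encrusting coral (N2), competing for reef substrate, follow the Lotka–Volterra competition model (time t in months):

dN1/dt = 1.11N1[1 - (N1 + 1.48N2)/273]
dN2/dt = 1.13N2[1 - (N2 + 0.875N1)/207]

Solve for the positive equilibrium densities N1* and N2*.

N1* ≈ 113, N2* ≈ 108

Setting both brackets to zero gives the nullclines N1 + 1.48N2 = 273 and 0.875N1 + N2 = 207.
Substituting N2 = 207 - 0.875N1 into the first: N1(1 - 1.48·0.875) = 273 - 1.48·207.
So N1* = -33.4/-0.295 = 113, and then N2* = 207 - 0.875·113 = 108.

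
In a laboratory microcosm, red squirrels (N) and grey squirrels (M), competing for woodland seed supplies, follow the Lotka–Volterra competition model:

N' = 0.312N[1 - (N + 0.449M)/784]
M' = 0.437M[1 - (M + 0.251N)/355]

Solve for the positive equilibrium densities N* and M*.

Setting both brackets to zero gives the nullclines N + 0.449M = 784 and 0.251N + M = 355.
Substituting M = 355 - 0.251N into the first: N(1 - 0.449·0.251) = 784 - 0.449·355.
So N* = 625/0.887 = 704, and then M* = 355 - 0.251·704 = 178.

N* ≈ 704, M* ≈ 178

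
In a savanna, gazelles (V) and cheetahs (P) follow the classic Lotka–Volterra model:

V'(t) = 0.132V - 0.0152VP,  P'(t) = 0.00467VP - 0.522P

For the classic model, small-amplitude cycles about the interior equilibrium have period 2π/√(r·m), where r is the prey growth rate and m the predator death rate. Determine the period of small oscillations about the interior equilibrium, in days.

Here r = 0.132 and m = 0.522, so r·m = 0.0689.
ω = √0.0689 = 0.262 per day, hence T = 2π/ω ≈ 23.9 days.

T ≈ 23.9 days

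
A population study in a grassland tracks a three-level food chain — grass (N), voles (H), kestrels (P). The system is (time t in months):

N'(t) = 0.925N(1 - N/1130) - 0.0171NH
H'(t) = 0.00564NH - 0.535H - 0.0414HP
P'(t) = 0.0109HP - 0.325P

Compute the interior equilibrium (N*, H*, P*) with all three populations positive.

N* ≈ 507, H* ≈ 29.8, P* ≈ 56.2

From dP/dt = 0: 0.0109H* = 0.325, so H* = 29.8.
From dN/dt = 0: 0.925(1 - N*/1130) = 0.0171·29.8, giving N* = 1130·(1 - 0.551) = 507.
From dH/dt = 0: 0.00564·507 - 0.535 = 0.0414P*, so P* = 2.33/0.0414 = 56.2.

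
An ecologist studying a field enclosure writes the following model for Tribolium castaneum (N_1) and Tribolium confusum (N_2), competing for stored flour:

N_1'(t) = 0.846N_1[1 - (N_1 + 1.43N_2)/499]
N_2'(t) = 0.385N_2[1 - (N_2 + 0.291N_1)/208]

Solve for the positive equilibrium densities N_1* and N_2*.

N_1* ≈ 345, N_2* ≈ 108

Setting both brackets to zero gives the nullclines N_1 + 1.43N_2 = 499 and 0.291N_1 + N_2 = 208.
Substituting N_2 = 208 - 0.291N_1 into the first: N_1(1 - 1.43·0.291) = 499 - 1.43·208.
So N_1* = 202/0.584 = 345, and then N_2* = 208 - 0.291·345 = 108.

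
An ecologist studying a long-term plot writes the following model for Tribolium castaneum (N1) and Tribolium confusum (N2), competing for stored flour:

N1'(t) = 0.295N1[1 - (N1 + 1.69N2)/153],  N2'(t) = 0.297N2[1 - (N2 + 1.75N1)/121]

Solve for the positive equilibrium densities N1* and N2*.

N1* ≈ 26.3, N2* ≈ 75

Setting both brackets to zero gives the nullclines N1 + 1.69N2 = 153 and 1.75N1 + N2 = 121.
Substituting N2 = 121 - 1.75N1 into the first: N1(1 - 1.69·1.75) = 153 - 1.69·121.
So N1* = -51.5/-1.96 = 26.3, and then N2* = 121 - 1.75·26.3 = 75.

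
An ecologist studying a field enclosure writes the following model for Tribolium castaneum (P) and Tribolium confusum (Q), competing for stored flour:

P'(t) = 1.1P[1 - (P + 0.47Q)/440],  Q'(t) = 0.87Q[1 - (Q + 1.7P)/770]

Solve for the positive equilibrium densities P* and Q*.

Setting both brackets to zero gives the nullclines P + 0.47Q = 440 and 1.7P + Q = 770.
Substituting Q = 770 - 1.7P into the first: P(1 - 0.47·1.7) = 440 - 0.47·770.
So P* = 78.1/0.201 = 389, and then Q* = 770 - 1.7·389 = 109.

P* ≈ 389, Q* ≈ 109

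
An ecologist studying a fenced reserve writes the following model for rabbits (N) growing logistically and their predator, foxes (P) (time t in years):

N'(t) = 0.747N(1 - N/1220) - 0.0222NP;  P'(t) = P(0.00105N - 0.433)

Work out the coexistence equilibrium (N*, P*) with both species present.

From dP/dt = 0 with P > 0: 0.00105N* = 0.433, so N* = 412.
Substitute into dN/dt = 0: 0.747(1 - 412/1220) = 0.0222P*.
The bracket is 0.662, giving P* = 0.495/0.0222 = 22.3.

N* ≈ 412, P* ≈ 22.3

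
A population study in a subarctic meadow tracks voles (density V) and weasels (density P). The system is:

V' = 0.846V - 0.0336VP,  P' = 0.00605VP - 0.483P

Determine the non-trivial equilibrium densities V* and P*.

V* ≈ 79.8, P* ≈ 25.2

Set dP/dt = 0 with P > 0: 0.00605V - 0.483 = 0, so V* = 0.483/0.00605 = 79.8.
Set dV/dt = 0 with V > 0: 0.846 - 0.0336P = 0, so P* = 0.846/0.0336 = 25.2.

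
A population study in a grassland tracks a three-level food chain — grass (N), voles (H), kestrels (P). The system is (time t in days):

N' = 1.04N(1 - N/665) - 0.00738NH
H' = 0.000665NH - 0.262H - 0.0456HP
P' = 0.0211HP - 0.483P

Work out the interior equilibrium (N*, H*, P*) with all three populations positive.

N* ≈ 557, H* ≈ 22.9, P* ≈ 2.38

From dP/dt = 0: 0.0211H* = 0.483, so H* = 22.9.
From dN/dt = 0: 1.04(1 - N*/665) = 0.00738·22.9, giving N* = 665·(1 - 0.162) = 557.
From dH/dt = 0: 0.000665·557 - 0.262 = 0.0456P*, so P* = 0.108/0.0456 = 2.38.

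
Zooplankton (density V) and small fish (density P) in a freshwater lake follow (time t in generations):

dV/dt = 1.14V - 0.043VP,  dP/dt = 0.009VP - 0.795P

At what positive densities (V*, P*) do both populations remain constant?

Set dP/dt = 0 with P > 0: 0.009V - 0.795 = 0, so V* = 0.795/0.009 = 88.3.
Set dV/dt = 0 with V > 0: 1.14 - 0.043P = 0, so P* = 1.14/0.043 = 26.5.

V* ≈ 88.3, P* ≈ 26.5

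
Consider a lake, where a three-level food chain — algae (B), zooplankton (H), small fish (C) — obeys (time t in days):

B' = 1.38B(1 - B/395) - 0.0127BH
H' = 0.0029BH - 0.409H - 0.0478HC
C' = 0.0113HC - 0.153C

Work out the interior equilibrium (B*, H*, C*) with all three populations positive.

From dC/dt = 0: 0.0113H* = 0.153, so H* = 13.5.
From dB/dt = 0: 1.38(1 - B*/395) = 0.0127·13.5, giving B* = 395·(1 - 0.125) = 346.
From dH/dt = 0: 0.0029·346 - 0.409 = 0.0478C*, so C* = 0.594/0.0478 = 12.4.

B* ≈ 346, H* ≈ 13.5, C* ≈ 12.4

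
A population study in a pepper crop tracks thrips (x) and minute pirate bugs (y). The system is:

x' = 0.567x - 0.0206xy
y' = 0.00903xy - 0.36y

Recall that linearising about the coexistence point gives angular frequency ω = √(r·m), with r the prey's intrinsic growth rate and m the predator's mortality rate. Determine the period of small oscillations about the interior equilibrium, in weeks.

Here r = 0.567 and m = 0.36, so r·m = 0.204.
ω = √0.204 = 0.452 per week, hence T = 2π/ω ≈ 13.9 weeks.

T ≈ 13.9 weeks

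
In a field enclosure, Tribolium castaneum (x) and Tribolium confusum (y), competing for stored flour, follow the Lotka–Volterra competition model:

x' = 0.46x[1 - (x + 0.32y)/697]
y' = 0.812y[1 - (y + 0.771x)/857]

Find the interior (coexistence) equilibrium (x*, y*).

x* ≈ 561, y* ≈ 424

Setting both brackets to zero gives the nullclines x + 0.32y = 697 and 0.771x + y = 857.
Substituting y = 857 - 0.771x into the first: x(1 - 0.32·0.771) = 697 - 0.32·857.
So x* = 423/0.753 = 561, and then y* = 857 - 0.771·561 = 424.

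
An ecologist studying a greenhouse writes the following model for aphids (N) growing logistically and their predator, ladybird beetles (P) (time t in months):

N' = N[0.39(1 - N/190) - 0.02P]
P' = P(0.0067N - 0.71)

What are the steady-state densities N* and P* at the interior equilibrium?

From dP/dt = 0 with P > 0: 0.0067N* = 0.71, so N* = 106.
Substitute into dN/dt = 0: 0.39(1 - 106/190) = 0.02P*.
The bracket is 0.442, giving P* = 0.172/0.02 = 8.62.

N* ≈ 106, P* ≈ 8.62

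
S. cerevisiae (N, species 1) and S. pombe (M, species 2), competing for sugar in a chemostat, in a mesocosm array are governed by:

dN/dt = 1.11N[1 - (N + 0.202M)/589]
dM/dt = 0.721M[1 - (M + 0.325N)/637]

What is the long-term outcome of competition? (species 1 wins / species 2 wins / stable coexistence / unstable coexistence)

Compare the nullcline intercepts: K1/α12 = 589/0.202 = 2920 > K2 = 637; K2/α21 = 637/0.325 = 1960 > K1 = 589.
Since both inequalities hold, each species can invade when rare, so the interior equilibrium is stable.

stable coexistence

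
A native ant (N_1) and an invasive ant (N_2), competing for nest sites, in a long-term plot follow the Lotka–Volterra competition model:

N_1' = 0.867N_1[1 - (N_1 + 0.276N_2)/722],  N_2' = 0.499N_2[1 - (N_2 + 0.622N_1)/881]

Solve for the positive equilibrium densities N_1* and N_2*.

N_1* ≈ 578, N_2* ≈ 521

Setting both brackets to zero gives the nullclines N_1 + 0.276N_2 = 722 and 0.622N_1 + N_2 = 881.
Substituting N_2 = 881 - 0.622N_1 into the first: N_1(1 - 0.276·0.622) = 722 - 0.276·881.
So N_1* = 479/0.828 = 578, and then N_2* = 881 - 0.622·578 = 521.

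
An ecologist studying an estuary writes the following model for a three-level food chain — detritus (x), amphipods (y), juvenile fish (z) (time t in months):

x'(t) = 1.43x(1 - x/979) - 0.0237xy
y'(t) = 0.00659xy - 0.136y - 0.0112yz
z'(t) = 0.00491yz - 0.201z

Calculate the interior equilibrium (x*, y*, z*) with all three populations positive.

x* ≈ 315, y* ≈ 40.9, z* ≈ 173

From dz/dt = 0: 0.00491y* = 0.201, so y* = 40.9.
From dx/dt = 0: 1.43(1 - x*/979) = 0.0237·40.9, giving x* = 979·(1 - 0.678) = 315.
From dy/dt = 0: 0.00659·315 - 0.136 = 0.0112z*, so z* = 1.94/0.0112 = 173.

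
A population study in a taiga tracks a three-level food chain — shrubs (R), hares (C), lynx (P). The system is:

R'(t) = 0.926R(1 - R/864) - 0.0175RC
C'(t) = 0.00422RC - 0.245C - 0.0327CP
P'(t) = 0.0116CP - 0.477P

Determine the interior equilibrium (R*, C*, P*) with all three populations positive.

R* ≈ 193, C* ≈ 41.1, P* ≈ 17.4

From dP/dt = 0: 0.0116C* = 0.477, so C* = 41.1.
From dR/dt = 0: 0.926(1 - R*/864) = 0.0175·41.1, giving R* = 864·(1 - 0.777) = 193.
From dC/dt = 0: 0.00422·193 - 0.245 = 0.0327P*, so P* = 0.568/0.0327 = 17.4.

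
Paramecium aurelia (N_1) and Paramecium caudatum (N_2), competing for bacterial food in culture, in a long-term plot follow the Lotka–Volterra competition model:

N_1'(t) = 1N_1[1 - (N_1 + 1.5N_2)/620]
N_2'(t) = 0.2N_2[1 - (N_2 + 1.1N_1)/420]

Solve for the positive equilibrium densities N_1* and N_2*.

Setting both brackets to zero gives the nullclines N_1 + 1.5N_2 = 620 and 1.1N_1 + N_2 = 420.
Substituting N_2 = 420 - 1.1N_1 into the first: N_1(1 - 1.5·1.1) = 620 - 1.5·420.
So N_1* = -10/-0.65 = 15.4, and then N_2* = 420 - 1.1·15.4 = 403.

N_1* ≈ 15.4, N_2* ≈ 403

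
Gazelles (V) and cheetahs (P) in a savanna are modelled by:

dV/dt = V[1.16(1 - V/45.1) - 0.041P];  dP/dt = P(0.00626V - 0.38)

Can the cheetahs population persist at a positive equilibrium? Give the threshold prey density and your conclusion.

Threshold V = 60.7; K < 60.7, so no, the predator goes extinct.

The predator equation gives dP/dt > 0 only when V > 0.38/0.00626 = 60.7.
Without the predator, V → K = 45.1. Since 45.1 < 60.7, the predator cannot invade.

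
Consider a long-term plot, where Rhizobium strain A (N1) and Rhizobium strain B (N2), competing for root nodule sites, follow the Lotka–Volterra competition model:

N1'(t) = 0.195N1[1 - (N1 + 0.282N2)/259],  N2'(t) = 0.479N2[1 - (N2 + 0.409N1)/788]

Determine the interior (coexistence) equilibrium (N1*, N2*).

Setting both brackets to zero gives the nullclines N1 + 0.282N2 = 259 and 0.409N1 + N2 = 788.
Substituting N2 = 788 - 0.409N1 into the first: N1(1 - 0.282·0.409) = 259 - 0.282·788.
So N1* = 36.8/0.885 = 41.6, and then N2* = 788 - 0.409·41.6 = 771.

N1* ≈ 41.6, N2* ≈ 771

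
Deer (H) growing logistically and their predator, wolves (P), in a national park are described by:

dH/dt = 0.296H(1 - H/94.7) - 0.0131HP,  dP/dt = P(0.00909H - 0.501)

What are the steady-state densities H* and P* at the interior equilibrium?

H* ≈ 55.1, P* ≈ 9.44

From dP/dt = 0 with P > 0: 0.00909H* = 0.501, so H* = 55.1.
Substitute into dH/dt = 0: 0.296(1 - 55.1/94.7) = 0.0131P*.
The bracket is 0.418, giving P* = 0.124/0.0131 = 9.44.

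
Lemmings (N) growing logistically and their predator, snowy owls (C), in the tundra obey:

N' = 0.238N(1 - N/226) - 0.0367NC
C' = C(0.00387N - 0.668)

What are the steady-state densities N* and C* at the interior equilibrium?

N* ≈ 173, C* ≈ 1.53

From dC/dt = 0 with C > 0: 0.00387N* = 0.668, so N* = 173.
Substitute into dN/dt = 0: 0.238(1 - 173/226) = 0.0367C*.
The bracket is 0.236, giving C* = 0.0562/0.0367 = 1.53.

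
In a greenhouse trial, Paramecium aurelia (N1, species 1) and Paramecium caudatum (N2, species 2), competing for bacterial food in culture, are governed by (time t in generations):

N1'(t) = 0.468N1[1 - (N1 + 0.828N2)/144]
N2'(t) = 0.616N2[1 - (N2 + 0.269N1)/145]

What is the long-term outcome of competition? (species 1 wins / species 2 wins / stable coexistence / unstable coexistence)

stable coexistence

Compare the nullcline intercepts: K1/α12 = 144/0.828 = 174 > K2 = 145; K2/α21 = 145/0.269 = 539 > K1 = 144.
Since both inequalities hold, each species can invade when rare, so the interior equilibrium is stable.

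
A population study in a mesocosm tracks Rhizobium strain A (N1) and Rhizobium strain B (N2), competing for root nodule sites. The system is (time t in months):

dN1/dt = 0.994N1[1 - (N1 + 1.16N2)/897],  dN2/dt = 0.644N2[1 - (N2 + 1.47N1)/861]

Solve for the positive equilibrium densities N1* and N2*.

Setting both brackets to zero gives the nullclines N1 + 1.16N2 = 897 and 1.47N1 + N2 = 861.
Substituting N2 = 861 - 1.47N1 into the first: N1(1 - 1.16·1.47) = 897 - 1.16·861.
So N1* = -102/-0.705 = 144, and then N2* = 861 - 1.47·144 = 649.

N1* ≈ 144, N2* ≈ 649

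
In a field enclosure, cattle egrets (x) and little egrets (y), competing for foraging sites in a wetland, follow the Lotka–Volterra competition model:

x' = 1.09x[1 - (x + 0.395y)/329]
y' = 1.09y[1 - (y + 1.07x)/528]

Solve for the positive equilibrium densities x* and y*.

Setting both brackets to zero gives the nullclines x + 0.395y = 329 and 1.07x + y = 528.
Substituting y = 528 - 1.07x into the first: x(1 - 0.395·1.07) = 329 - 0.395·528.
So x* = 120/0.577 = 209, and then y* = 528 - 1.07·209 = 305.

x* ≈ 209, y* ≈ 305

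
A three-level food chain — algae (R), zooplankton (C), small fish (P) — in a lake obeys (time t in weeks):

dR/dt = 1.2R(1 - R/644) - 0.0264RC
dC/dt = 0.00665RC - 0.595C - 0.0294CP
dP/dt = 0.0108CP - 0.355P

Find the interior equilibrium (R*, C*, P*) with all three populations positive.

From dP/dt = 0: 0.0108C* = 0.355, so C* = 32.9.
From dR/dt = 0: 1.2(1 - R*/644) = 0.0264·32.9, giving R* = 644·(1 - 0.723) = 178.
From dC/dt = 0: 0.00665·178 - 0.595 = 0.0294P*, so P* = 0.591/0.0294 = 20.1.

R* ≈ 178, C* ≈ 32.9, P* ≈ 20.1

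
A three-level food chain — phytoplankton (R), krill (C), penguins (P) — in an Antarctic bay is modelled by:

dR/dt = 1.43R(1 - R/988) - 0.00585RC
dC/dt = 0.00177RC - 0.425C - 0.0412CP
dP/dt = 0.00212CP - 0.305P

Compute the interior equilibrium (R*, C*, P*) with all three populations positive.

R* ≈ 407, C* ≈ 144, P* ≈ 7.15

From dP/dt = 0: 0.00212C* = 0.305, so C* = 144.
From dR/dt = 0: 1.43(1 - R*/988) = 0.00585·144, giving R* = 988·(1 - 0.589) = 407.
From dC/dt = 0: 0.00177·407 - 0.425 = 0.0412P*, so P* = 0.295/0.0412 = 7.15.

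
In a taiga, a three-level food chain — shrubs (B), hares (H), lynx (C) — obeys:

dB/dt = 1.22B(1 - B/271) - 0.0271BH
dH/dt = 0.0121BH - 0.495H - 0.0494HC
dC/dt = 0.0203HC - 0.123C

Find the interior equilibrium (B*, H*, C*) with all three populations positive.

B* ≈ 235, H* ≈ 6.06, C* ≈ 47.4

From dC/dt = 0: 0.0203H* = 0.123, so H* = 6.06.
From dB/dt = 0: 1.22(1 - B*/271) = 0.0271·6.06, giving B* = 271·(1 - 0.135) = 235.
From dH/dt = 0: 0.0121·235 - 0.495 = 0.0494C*, so C* = 2.34/0.0494 = 47.4.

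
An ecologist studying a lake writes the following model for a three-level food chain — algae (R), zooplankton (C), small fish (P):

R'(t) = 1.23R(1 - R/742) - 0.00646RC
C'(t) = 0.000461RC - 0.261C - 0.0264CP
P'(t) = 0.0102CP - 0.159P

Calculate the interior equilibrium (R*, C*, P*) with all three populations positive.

From dP/dt = 0: 0.0102C* = 0.159, so C* = 15.6.
From dR/dt = 0: 1.23(1 - R*/742) = 0.00646·15.6, giving R* = 742·(1 - 0.0819) = 681.
From dC/dt = 0: 0.000461·681 - 0.261 = 0.0264P*, so P* = 0.0531/0.0264 = 2.01.

R* ≈ 681, C* ≈ 15.6, P* ≈ 2.01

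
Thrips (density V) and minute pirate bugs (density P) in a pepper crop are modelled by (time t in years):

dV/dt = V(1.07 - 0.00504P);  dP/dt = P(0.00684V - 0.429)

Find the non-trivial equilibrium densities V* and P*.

Set dP/dt = 0 with P > 0: 0.00684V - 0.429 = 0, so V* = 0.429/0.00684 = 62.7.
Set dV/dt = 0 with V > 0: 1.07 - 0.00504P = 0, so P* = 1.07/0.00504 = 212.

V* ≈ 62.7, P* ≈ 212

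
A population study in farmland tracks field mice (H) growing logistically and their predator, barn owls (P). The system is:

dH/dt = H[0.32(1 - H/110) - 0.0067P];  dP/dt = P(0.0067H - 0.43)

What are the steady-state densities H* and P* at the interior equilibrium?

H* ≈ 64.2, P* ≈ 19.9

From dP/dt = 0 with P > 0: 0.0067H* = 0.43, so H* = 64.2.
Substitute into dH/dt = 0: 0.32(1 - 64.2/110) = 0.0067P*.
The bracket is 0.417, giving P* = 0.133/0.0067 = 19.9.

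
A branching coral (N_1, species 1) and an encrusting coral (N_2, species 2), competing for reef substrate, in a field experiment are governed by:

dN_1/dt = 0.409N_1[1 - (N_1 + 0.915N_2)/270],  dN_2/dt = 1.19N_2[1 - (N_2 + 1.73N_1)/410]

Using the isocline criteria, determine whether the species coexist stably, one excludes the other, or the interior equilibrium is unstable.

unstable coexistence (outcome depends on initial conditions)

Compare the nullcline intercepts: K1/α12 = 270/0.915 = 295 < K2 = 410; K2/α21 = 410/1.73 = 237 < K1 = 270.
Since both are reversed, neither can invade when rare; the interior point is a saddle.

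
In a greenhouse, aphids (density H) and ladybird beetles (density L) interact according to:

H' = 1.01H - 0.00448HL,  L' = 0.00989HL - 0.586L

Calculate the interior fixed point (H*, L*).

Set dL/dt = 0 with L > 0: 0.00989H - 0.586 = 0, so H* = 0.586/0.00989 = 59.3.
Set dH/dt = 0 with H > 0: 1.01 - 0.00448L = 0, so L* = 1.01/0.00448 = 225.

H* ≈ 59.3, L* ≈ 225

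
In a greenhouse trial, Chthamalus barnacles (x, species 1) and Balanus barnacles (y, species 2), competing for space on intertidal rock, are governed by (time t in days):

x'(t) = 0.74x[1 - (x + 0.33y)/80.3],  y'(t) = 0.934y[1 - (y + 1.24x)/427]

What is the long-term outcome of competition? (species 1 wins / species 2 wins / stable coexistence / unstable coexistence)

species 2 excludes species 1

Compare the nullcline intercepts: K1/α12 = 80.3/0.33 = 243 < K2 = 427; K2/α21 = 427/1.24 = 344 > K1 = 80.3.
Since the inequalities point opposite ways, species 2 can invade but species 1 cannot.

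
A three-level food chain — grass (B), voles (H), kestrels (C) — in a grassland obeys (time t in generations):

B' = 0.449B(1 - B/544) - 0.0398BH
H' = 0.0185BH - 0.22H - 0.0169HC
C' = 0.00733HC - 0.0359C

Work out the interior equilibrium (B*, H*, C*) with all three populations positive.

From dC/dt = 0: 0.00733H* = 0.0359, so H* = 4.9.
From dB/dt = 0: 0.449(1 - B*/544) = 0.0398·4.9, giving B* = 544·(1 - 0.434) = 308.
From dH/dt = 0: 0.0185·308 - 0.22 = 0.0169C*, so C* = 5.47/0.0169 = 324.

B* ≈ 308, H* ≈ 4.9, C* ≈ 324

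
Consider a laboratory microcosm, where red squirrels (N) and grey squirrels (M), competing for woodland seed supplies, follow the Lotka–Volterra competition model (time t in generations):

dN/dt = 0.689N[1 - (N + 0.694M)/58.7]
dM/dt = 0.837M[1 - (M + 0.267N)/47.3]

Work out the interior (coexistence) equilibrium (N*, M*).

N* ≈ 31.8, M* ≈ 38.8

Setting both brackets to zero gives the nullclines N + 0.694M = 58.7 and 0.267N + M = 47.3.
Substituting M = 47.3 - 0.267N into the first: N(1 - 0.694·0.267) = 58.7 - 0.694·47.3.
So N* = 25.9/0.815 = 31.8, and then M* = 47.3 - 0.267·31.8 = 38.8.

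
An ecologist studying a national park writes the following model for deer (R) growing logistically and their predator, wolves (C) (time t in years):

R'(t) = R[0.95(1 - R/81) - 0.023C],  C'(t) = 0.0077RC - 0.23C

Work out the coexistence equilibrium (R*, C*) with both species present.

From dC/dt = 0 with C > 0: 0.0077R* = 0.23, so R* = 29.9.
Substitute into dR/dt = 0: 0.95(1 - 29.9/81) = 0.023C*.
The bracket is 0.631, giving C* = 0.6/0.023 = 26.1.

R* ≈ 29.9, C* ≈ 26.1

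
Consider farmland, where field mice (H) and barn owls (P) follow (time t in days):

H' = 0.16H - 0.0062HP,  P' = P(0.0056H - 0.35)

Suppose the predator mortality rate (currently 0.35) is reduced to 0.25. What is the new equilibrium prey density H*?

H* ≈ 44.6

At the interior fixed point, setting dP/dt = 0 with P > 0 fixes H* = (predator death rate)/(HP coefficient) — independent of the other coefficients.
With the change, H* = 0.25/0.0056 = 44.6; it falls from 62.5.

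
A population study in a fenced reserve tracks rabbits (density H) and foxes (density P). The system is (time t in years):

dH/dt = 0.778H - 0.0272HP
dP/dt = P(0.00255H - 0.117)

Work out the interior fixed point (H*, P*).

Set dP/dt = 0 with P > 0: 0.00255H - 0.117 = 0, so H* = 0.117/0.00255 = 45.9.
Set dH/dt = 0 with H > 0: 0.778 - 0.0272P = 0, so P* = 0.778/0.0272 = 28.6.

H* ≈ 45.9, P* ≈ 28.6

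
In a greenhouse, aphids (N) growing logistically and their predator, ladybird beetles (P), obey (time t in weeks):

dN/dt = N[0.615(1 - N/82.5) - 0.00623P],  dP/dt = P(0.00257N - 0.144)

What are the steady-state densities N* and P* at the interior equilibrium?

N* ≈ 56, P* ≈ 31.7

From dP/dt = 0 with P > 0: 0.00257N* = 0.144, so N* = 56.
Substitute into dN/dt = 0: 0.615(1 - 56/82.5) = 0.00623P*.
The bracket is 0.321, giving P* = 0.197/0.00623 = 31.7.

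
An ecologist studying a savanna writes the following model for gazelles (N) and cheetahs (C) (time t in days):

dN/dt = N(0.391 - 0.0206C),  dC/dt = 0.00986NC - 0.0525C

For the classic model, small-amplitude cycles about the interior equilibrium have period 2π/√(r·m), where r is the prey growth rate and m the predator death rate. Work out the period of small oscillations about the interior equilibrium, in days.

T ≈ 43.9 days

Here r = 0.391 and m = 0.0525, so r·m = 0.0205.
ω = √0.0205 = 0.143 per day, hence T = 2π/ω ≈ 43.9 days.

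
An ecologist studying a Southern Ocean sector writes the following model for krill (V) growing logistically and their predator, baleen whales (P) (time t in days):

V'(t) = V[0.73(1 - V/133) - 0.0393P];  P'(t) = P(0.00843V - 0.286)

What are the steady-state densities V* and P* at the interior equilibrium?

From dP/dt = 0 with P > 0: 0.00843V* = 0.286, so V* = 33.9.
Substitute into dV/dt = 0: 0.73(1 - 33.9/133) = 0.0393P*.
The bracket is 0.745, giving P* = 0.544/0.0393 = 13.8.

V* ≈ 33.9, P* ≈ 13.8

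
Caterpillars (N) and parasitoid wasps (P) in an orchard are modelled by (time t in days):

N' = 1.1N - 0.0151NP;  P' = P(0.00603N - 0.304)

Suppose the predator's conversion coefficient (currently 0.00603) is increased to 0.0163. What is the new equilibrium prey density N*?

N* ≈ 18.7

At the interior fixed point, setting dP/dt = 0 with P > 0 fixes N* = (predator death rate)/(NP coefficient) — independent of the other coefficients.
With the change, N* = 0.304/0.0163 = 18.7; it falls from 50.4.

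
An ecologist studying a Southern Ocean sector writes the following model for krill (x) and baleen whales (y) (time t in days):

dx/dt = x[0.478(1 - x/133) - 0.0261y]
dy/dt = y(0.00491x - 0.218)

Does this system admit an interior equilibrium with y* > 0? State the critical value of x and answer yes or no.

Threshold x = 44.4; K > 44.4, so yes, the predator persists.

The predator equation gives dy/dt > 0 only when x > 0.218/0.00491 = 44.4.
Without the predator, x → K = 133. Since 133 > 44.4, the predator can invade and persist.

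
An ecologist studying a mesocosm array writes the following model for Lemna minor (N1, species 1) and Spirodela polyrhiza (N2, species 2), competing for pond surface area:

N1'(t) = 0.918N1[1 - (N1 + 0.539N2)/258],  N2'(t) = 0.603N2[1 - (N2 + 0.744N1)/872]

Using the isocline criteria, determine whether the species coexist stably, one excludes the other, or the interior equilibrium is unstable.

species 2 excludes species 1

Compare the nullcline intercepts: K1/α12 = 258/0.539 = 479 < K2 = 872; K2/α21 = 872/0.744 = 1170 > K1 = 258.
Since the inequalities point opposite ways, species 2 can invade but species 1 cannot.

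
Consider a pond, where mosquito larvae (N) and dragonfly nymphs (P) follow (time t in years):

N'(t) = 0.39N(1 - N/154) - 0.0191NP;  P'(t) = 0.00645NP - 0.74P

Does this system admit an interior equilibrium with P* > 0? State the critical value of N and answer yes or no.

The predator equation gives dP/dt > 0 only when N > 0.74/0.00645 = 115.
Without the predator, N → K = 154. Since 154 > 115, the predator can invade and persist.

Threshold N = 115; K > 115, so yes, the predator persists.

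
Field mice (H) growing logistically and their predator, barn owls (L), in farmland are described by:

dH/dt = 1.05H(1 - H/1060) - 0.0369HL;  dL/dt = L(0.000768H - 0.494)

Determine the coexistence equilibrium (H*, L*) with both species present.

From dL/dt = 0 with L > 0: 0.000768H* = 0.494, so H* = 643.
Substitute into dH/dt = 0: 1.05(1 - 643/1060) = 0.0369L*.
The bracket is 0.393, giving L* = 0.413/0.0369 = 11.2.

H* ≈ 643, L* ≈ 11.2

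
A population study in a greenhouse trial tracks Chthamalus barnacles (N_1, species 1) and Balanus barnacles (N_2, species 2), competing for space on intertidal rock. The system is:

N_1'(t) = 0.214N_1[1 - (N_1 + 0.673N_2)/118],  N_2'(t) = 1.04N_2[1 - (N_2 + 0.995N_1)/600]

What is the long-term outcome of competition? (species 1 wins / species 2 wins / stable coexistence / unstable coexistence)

species 2 excludes species 1

Compare the nullcline intercepts: K1/α12 = 118/0.673 = 175 < K2 = 600; K2/α21 = 600/0.995 = 603 > K1 = 118.
Since the inequalities point opposite ways, species 2 can invade but species 1 cannot.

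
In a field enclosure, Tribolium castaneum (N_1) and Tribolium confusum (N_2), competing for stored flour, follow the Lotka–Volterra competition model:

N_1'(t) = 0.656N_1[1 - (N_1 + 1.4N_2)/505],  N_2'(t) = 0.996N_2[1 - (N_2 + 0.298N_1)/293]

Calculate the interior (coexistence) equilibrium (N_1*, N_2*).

N_1* ≈ 163, N_2* ≈ 245

Setting both brackets to zero gives the nullclines N_1 + 1.4N_2 = 505 and 0.298N_1 + N_2 = 293.
Substituting N_2 = 293 - 0.298N_1 into the first: N_1(1 - 1.4·0.298) = 505 - 1.4·293.
So N_1* = 94.8/0.583 = 163, and then N_2* = 293 - 0.298·163 = 245.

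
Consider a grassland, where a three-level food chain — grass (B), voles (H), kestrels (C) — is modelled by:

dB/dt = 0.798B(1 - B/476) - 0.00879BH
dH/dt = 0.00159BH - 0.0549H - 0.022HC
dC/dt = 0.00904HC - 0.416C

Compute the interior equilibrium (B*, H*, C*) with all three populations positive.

B* ≈ 235, H* ≈ 46, C* ≈ 14.5

From dC/dt = 0: 0.00904H* = 0.416, so H* = 46.
From dB/dt = 0: 0.798(1 - B*/476) = 0.00879·46, giving B* = 476·(1 - 0.507) = 235.
From dH/dt = 0: 0.00159·235 - 0.0549 = 0.022C*, so C* = 0.318/0.022 = 14.5.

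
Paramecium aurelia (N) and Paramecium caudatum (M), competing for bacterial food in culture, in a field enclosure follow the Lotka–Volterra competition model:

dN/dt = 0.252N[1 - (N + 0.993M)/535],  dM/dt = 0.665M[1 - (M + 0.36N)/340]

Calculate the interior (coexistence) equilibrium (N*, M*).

N* ≈ 307, M* ≈ 229

Setting both brackets to zero gives the nullclines N + 0.993M = 535 and 0.36N + M = 340.
Substituting M = 340 - 0.36N into the first: N(1 - 0.993·0.36) = 535 - 0.993·340.
So N* = 197/0.643 = 307, and then M* = 340 - 0.36·307 = 229.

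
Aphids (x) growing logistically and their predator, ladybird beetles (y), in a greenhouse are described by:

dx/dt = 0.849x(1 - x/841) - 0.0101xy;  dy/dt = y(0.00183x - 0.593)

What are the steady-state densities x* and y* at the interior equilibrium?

From dy/dt = 0 with y > 0: 0.00183x* = 0.593, so x* = 324.
Substitute into dx/dt = 0: 0.849(1 - 324/841) = 0.0101y*.
The bracket is 0.615, giving y* = 0.522/0.0101 = 51.7.

x* ≈ 324, y* ≈ 51.7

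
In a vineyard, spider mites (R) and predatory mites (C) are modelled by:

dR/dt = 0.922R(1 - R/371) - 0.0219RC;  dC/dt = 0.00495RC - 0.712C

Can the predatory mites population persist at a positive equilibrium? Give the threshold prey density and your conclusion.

The predator equation gives dC/dt > 0 only when R > 0.712/0.00495 = 144.
Without the predator, R → K = 371. Since 371 > 144, the predator can invade and persist.

Threshold R = 144; K > 144, so yes, the predator persists.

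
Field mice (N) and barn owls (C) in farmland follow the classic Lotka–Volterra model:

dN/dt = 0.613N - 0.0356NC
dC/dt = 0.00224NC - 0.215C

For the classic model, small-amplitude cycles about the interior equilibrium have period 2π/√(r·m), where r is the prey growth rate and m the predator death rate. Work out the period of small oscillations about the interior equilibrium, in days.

T ≈ 17.3 days

Here r = 0.613 and m = 0.215, so r·m = 0.132.
ω = √0.132 = 0.363 per day, hence T = 2π/ω ≈ 17.3 days.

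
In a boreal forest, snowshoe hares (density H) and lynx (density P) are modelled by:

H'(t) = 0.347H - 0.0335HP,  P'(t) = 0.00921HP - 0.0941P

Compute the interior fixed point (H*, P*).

H* ≈ 10.2, P* ≈ 10.4

Set dP/dt = 0 with P > 0: 0.00921H - 0.0941 = 0, so H* = 0.0941/0.00921 = 10.2.
Set dH/dt = 0 with H > 0: 0.347 - 0.0335P = 0, so P* = 0.347/0.0335 = 10.4.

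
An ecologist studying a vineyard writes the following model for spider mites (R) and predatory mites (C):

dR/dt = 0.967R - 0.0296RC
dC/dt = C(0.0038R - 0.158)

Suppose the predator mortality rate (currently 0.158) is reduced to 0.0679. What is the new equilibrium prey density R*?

R* ≈ 17.9

At the interior fixed point, setting dC/dt = 0 with C > 0 fixes R* = (predator death rate)/(RC coefficient) — independent of the other coefficients.
With the change, R* = 0.0679/0.0038 = 17.9; it falls from 41.6.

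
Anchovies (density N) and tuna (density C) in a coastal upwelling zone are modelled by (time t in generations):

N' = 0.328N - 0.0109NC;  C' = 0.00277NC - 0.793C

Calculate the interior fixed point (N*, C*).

N* ≈ 286, C* ≈ 30.1

Set dC/dt = 0 with C > 0: 0.00277N - 0.793 = 0, so N* = 0.793/0.00277 = 286.
Set dN/dt = 0 with N > 0: 0.328 - 0.0109C = 0, so C* = 0.328/0.0109 = 30.1.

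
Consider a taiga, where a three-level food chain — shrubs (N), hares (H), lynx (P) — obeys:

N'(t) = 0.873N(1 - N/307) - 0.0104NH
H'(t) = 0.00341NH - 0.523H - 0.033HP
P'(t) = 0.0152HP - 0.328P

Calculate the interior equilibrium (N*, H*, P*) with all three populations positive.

From dP/dt = 0: 0.0152H* = 0.328, so H* = 21.6.
From dN/dt = 0: 0.873(1 - N*/307) = 0.0104·21.6, giving N* = 307·(1 - 0.257) = 228.
From dH/dt = 0: 0.00341·228 - 0.523 = 0.033P*, so P* = 0.255/0.033 = 7.72.

N* ≈ 228, H* ≈ 21.6, P* ≈ 7.72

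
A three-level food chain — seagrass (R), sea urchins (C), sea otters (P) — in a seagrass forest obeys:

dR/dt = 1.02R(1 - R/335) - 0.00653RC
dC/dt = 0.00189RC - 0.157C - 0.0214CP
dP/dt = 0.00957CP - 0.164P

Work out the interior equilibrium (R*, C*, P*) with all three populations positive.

From dP/dt = 0: 0.00957C* = 0.164, so C* = 17.1.
From dR/dt = 0: 1.02(1 - R*/335) = 0.00653·17.1, giving R* = 335·(1 - 0.11) = 298.
From dC/dt = 0: 0.00189·298 - 0.157 = 0.0214P*, so P* = 0.407/0.0214 = 19.

R* ≈ 298, C* ≈ 17.1, P* ≈ 19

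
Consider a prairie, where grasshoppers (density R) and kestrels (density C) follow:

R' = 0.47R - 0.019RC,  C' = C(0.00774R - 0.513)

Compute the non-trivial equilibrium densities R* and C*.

R* ≈ 66.3, C* ≈ 24.7

Set dC/dt = 0 with C > 0: 0.00774R - 0.513 = 0, so R* = 0.513/0.00774 = 66.3.
Set dR/dt = 0 with R > 0: 0.47 - 0.019C = 0, so C* = 0.47/0.019 = 24.7.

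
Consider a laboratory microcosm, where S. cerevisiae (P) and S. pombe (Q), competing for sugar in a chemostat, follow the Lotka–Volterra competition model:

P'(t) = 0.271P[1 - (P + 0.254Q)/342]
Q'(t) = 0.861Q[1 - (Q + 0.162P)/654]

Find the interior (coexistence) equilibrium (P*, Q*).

Setting both brackets to zero gives the nullclines P + 0.254Q = 342 and 0.162P + Q = 654.
Substituting Q = 654 - 0.162P into the first: P(1 - 0.254·0.162) = 342 - 0.254·654.
So P* = 176/0.959 = 183, and then Q* = 654 - 0.162·183 = 624.

P* ≈ 183, Q* ≈ 624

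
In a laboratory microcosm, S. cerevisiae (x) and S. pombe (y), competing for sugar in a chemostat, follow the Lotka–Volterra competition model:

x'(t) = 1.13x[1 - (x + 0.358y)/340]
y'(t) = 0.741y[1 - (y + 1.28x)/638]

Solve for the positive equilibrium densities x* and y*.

x* ≈ 206, y* ≈ 374

Setting both brackets to zero gives the nullclines x + 0.358y = 340 and 1.28x + y = 638.
Substituting y = 638 - 1.28x into the first: x(1 - 0.358·1.28) = 340 - 0.358·638.
So x* = 112/0.542 = 206, and then y* = 638 - 1.28·206 = 374.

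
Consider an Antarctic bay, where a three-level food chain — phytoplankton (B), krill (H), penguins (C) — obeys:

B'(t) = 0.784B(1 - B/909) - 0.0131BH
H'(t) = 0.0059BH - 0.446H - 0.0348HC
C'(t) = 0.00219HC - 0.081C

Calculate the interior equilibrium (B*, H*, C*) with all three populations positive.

From dC/dt = 0: 0.00219H* = 0.081, so H* = 37.
From dB/dt = 0: 0.784(1 - B*/909) = 0.0131·37, giving B* = 909·(1 - 0.618) = 347.
From dH/dt = 0: 0.0059·347 - 0.446 = 0.0348C*, so C* = 1.6/0.0348 = 46.1.

B* ≈ 347, H* ≈ 37, C* ≈ 46.1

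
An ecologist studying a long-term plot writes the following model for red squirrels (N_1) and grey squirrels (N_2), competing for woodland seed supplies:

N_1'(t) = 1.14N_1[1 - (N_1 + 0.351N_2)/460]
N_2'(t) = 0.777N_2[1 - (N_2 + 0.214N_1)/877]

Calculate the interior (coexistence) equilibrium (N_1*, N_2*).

N_1* ≈ 165, N_2* ≈ 842

Setting both brackets to zero gives the nullclines N_1 + 0.351N_2 = 460 and 0.214N_1 + N_2 = 877.
Substituting N_2 = 877 - 0.214N_1 into the first: N_1(1 - 0.351·0.214) = 460 - 0.351·877.
So N_1* = 152/0.925 = 165, and then N_2* = 877 - 0.214·165 = 842.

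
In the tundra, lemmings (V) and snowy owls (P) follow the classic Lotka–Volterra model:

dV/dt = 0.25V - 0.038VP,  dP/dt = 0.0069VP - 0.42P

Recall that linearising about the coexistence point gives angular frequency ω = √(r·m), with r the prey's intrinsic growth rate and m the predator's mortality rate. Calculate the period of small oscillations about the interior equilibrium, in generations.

T ≈ 19.4 generations

Here r = 0.25 and m = 0.42, so r·m = 0.105.
ω = √0.105 = 0.324 per generation, hence T = 2π/ω ≈ 19.4 generations.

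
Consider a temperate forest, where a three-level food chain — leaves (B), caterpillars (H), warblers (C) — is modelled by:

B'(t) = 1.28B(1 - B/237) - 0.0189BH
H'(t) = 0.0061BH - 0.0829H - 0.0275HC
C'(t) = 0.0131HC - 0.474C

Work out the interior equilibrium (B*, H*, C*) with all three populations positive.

From dC/dt = 0: 0.0131H* = 0.474, so H* = 36.2.
From dB/dt = 0: 1.28(1 - B*/237) = 0.0189·36.2, giving B* = 237·(1 - 0.534) = 110.
From dH/dt = 0: 0.0061·110 - 0.0829 = 0.0275C*, so C* = 0.59/0.0275 = 21.5.

B* ≈ 110, H* ≈ 36.2, C* ≈ 21.5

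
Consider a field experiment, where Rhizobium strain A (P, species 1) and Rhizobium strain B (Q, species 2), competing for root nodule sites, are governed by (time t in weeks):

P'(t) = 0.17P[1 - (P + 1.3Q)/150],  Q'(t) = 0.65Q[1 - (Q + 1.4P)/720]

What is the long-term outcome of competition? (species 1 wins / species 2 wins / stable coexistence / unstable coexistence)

Compare the nullcline intercepts: K1/α12 = 150/1.3 = 115 < K2 = 720; K2/α21 = 720/1.4 = 514 > K1 = 150.
Since the inequalities point opposite ways, species 2 can invade but species 1 cannot.

species 2 excludes species 1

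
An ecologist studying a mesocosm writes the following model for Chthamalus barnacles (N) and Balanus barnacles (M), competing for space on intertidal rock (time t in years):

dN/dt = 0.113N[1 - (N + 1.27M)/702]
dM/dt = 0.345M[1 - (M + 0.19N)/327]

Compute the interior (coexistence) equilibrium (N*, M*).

Setting both brackets to zero gives the nullclines N + 1.27M = 702 and 0.19N + M = 327.
Substituting M = 327 - 0.19N into the first: N(1 - 1.27·0.19) = 702 - 1.27·327.
So N* = 287/0.759 = 378, and then M* = 327 - 0.19·378 = 255.

N* ≈ 378, M* ≈ 255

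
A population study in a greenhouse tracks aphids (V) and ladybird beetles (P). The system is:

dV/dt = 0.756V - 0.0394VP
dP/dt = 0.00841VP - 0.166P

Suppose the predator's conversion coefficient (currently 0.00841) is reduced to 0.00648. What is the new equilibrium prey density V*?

V* ≈ 25.6

At the interior fixed point, setting dP/dt = 0 with P > 0 fixes V* = (predator death rate)/(VP coefficient) — independent of the other coefficients.
With the change, V* = 0.166/0.00648 = 25.6; it rises from 19.7.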